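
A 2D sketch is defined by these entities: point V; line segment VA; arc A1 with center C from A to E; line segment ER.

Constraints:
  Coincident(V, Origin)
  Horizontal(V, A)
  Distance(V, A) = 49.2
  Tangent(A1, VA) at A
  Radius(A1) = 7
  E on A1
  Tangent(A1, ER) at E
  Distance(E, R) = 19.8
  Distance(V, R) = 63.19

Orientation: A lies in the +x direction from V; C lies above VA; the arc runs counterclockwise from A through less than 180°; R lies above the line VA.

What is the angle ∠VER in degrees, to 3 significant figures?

100°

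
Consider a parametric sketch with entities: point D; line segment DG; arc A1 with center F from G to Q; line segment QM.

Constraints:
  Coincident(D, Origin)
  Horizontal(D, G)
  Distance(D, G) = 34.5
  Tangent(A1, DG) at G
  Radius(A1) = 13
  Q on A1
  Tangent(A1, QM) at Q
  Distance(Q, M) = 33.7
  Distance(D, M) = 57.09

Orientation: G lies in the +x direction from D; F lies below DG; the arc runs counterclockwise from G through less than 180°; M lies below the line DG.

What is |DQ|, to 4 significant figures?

27.09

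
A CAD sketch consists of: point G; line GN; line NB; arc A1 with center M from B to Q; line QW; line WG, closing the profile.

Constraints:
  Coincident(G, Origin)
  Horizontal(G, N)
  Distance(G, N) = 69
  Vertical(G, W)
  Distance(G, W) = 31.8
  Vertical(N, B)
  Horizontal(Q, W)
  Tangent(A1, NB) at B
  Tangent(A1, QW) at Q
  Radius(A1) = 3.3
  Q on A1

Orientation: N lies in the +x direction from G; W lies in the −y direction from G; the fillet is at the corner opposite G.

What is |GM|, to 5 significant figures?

71.615

G is at the origin; G and N share the same y with |GN| = 69.0 and N on the +x side, so N = (69.000, 0.0000). G and W share the same x with |GW| = 31.8 and W on the −y side, so W = (0.0000, -31.800). The virtual corner opposite G is at (69.000, -31.800). The tangent condition forces MB to be normal to NB and since A1 is tangent to QW there, MQ ⟂ QW, with radius 3.3, so the center M sits 3.3 in from both sides at M = (65.700, -28.500). Then |GM| = |M − G| = 71.615.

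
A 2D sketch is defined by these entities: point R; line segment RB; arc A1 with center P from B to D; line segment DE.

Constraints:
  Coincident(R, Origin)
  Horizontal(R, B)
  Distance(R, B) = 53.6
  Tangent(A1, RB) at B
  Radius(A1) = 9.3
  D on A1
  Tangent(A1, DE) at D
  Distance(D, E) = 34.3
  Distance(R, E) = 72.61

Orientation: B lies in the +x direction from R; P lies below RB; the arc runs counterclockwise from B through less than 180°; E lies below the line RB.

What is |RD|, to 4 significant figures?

46.67

Checks: |RB| = 53.60 ✓; |PD| = 9.300 ✓; ∠(PD, DE) = 90.00° ✓; |DE| = 34.30 ✓; |RE| = 72.61 ✓.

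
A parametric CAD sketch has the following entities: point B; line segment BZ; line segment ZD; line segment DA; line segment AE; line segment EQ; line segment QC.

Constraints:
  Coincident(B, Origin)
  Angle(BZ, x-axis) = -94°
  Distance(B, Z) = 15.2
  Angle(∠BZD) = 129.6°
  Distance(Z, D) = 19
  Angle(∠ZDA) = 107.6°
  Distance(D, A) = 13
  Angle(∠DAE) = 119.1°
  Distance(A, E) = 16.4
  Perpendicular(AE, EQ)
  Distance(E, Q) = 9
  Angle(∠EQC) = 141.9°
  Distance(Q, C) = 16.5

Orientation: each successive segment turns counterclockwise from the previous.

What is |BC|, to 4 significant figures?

15.81

The perpendicularity gives EQ at right angles to AE, so EQ runs at 179.7°; with |EQ| = 9.0, Q = (15.18, -5.556). ∠EQC = 141.9° gives QC at -142.2° from the x-axis; with |QC| = 16.5, C = (2.139, -15.67). Then |BC| = |C − B| = 15.81.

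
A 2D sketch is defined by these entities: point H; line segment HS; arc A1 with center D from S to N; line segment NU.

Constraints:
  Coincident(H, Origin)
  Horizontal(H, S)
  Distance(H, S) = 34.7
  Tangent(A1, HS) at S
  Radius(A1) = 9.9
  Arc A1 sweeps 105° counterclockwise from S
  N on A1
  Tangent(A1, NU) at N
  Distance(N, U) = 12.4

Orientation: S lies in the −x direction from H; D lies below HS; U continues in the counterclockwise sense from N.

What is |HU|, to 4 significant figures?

47.78

On A1, S sits at bearing 90° from D; a 105° counterclockwise sweep puts N at bearing 195°, so N = D + 9.9·(cos 195°, sin 195°) = (-44.26, -12.46). Since A1 is tangent to NU there, DN ⟂ NU, so NU runs along (−sin 195°, cos 195°); with |NU| = 12.4, U = (-41.05, -24.44). Then |HU| = |U − H| = 47.78.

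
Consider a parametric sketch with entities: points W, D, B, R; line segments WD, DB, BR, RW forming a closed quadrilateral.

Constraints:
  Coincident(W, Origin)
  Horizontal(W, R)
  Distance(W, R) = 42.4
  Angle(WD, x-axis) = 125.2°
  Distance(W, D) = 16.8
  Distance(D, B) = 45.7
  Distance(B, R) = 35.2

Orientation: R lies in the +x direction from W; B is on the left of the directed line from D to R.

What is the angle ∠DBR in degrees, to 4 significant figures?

82.39°

Checks: |DB| = 45.70 ✓; |BR| = 35.20 ✓.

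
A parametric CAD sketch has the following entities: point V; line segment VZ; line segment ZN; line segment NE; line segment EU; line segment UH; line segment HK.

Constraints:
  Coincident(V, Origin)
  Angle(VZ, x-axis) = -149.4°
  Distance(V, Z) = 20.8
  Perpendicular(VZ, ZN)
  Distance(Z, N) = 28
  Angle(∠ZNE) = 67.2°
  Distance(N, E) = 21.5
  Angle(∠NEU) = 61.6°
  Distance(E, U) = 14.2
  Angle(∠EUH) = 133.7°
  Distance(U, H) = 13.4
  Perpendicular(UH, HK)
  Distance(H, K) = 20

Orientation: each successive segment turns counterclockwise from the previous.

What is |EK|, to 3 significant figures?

25.2

∠EUH = 133.7° gives UH at -142° from the x-axis; with |UH| = 13.4, H = (-15.4, -23.7). UH ⟂ HK, so HK runs at -51.9°; with |HK| = 20.0, K = (-3.09, -39.4). Then |EK| = |K − E| = 25.2.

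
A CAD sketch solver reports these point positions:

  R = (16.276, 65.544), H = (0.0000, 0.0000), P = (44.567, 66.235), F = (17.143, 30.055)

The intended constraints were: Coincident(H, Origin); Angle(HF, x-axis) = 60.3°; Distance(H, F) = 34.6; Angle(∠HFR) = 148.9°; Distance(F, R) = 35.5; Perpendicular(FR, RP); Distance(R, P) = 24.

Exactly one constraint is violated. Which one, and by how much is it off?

Distance(R, P) = 24 — off by 4.30.

H = (0.00, 0.00) ✓; HF at 60.30° ✓; |HF| = 34.60 ✓; ∠HFR = 148.9° ✓; |FR| = 35.50 ✓; ∠(FR, RP) = 90.00° ✓; |RP| = 28.30 ✗.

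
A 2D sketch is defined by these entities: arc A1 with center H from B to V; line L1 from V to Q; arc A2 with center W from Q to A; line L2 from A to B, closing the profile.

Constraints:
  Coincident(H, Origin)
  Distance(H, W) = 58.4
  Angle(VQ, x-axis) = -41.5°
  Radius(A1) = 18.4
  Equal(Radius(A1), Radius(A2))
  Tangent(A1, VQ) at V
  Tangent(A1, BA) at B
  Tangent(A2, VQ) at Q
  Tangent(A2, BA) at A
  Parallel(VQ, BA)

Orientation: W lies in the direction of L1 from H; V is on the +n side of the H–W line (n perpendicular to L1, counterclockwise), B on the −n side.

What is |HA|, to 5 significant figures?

61.230

The slot axis is L1's direction at -41.5°, so u = (cos -41.5°, sin -41.5°) = (0.74896, -0.66262) and n = (−sin -41.5°, cos -41.5°) = (0.66262, 0.74896). H is at the origin and W lies 58.4 along u from H, so W = 58.4·u = (43.739, -38.697). Tangency of A1 to both parallel lines with radius 18.4 puts V and B at H ± 18.4·n: V = (12.192, 13.781), B = (-12.192, -13.781). Equal radii place Q and A the same way about W: Q = W + 18.4·n = (55.931, -24.916), A = W − 18.4·n = (31.547, -52.478). Then |HA| = |A − H| = 61.230.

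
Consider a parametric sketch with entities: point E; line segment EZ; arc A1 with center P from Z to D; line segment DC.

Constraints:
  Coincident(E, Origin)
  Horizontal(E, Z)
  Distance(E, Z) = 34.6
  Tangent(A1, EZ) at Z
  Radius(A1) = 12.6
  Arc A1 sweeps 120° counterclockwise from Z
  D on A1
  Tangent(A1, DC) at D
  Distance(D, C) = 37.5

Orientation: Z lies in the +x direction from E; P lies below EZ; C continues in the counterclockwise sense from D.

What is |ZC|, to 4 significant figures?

51.97

On A1, Z sits at bearing 90° from P; a 120° counterclockwise sweep puts D at bearing 210°, so D = P + 12.6·(cos 210°, sin 210°) = (23.69, -18.90). The tangent condition forces PD to be normal to DC, so DC runs along (−sin 210°, cos 210°); with |DC| = 37.5, C = (42.44, -51.38). Then |ZC| = |C − Z| = 51.97.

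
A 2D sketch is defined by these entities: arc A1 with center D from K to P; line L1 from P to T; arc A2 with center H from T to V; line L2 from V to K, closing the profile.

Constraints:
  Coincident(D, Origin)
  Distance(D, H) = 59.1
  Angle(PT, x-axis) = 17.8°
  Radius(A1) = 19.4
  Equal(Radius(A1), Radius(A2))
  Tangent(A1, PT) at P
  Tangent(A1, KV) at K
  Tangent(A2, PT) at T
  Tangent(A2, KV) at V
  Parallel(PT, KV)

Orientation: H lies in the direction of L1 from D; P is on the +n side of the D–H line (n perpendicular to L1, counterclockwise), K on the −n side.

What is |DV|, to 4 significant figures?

62.20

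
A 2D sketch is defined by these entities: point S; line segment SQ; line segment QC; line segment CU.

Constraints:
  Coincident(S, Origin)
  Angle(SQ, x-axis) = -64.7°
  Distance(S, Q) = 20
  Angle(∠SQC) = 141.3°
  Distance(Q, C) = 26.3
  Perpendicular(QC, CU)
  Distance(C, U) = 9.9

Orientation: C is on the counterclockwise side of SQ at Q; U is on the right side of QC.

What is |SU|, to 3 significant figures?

47.5

S is at the origin; SQ runs at -64.7° with length 20.0, so Q = 20.0·(cos -64.7°, sin -64.7°) = (8.55, -18.1). ∠SQC = 141.3°, so QC runs at -64.7° + (180° − 141.3°) = -26.0° from the x-axis; with |QC| = 26.3, C = Q + 26.3·(cos -26.0°, sin -26.0°) = (32.2, -29.6). The perpendicularity gives CU at right angles to QC; with |CU| = 9.9 on the right of QC, U = C + 9.9·(-0.438, -0.899) = (27.8, -38.5). Then |SU| = |U − S| = 47.5.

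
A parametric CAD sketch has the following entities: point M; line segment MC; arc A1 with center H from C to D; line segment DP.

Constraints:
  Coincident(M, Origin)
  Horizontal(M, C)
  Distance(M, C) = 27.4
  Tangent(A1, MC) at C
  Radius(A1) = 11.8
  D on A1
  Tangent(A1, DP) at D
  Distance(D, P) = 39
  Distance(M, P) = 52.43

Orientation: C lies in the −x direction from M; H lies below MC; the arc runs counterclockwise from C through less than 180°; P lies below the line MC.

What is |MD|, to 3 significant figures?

41.4

M is at the origin; M and C share the same y with |MC| = 27.4 and C on the −x side, so C = (-27.4, 0.00). Since A1 is tangent to MC there, HC ⟂ MC, so H = C + (0, -11.8) = (-27.4, -11.8). Since HD ⟂ DP (tangency), |HP| = √(11.8² + 39.0²) = 40.7 regardless of where D sits on A1. So P lies on both circle(M, 52.43) and circle(H, 40.7); the below-MC intersection is P = (-14.4, -50.4). D is the foot of the tangent from P: D = (-37.0, -18.6).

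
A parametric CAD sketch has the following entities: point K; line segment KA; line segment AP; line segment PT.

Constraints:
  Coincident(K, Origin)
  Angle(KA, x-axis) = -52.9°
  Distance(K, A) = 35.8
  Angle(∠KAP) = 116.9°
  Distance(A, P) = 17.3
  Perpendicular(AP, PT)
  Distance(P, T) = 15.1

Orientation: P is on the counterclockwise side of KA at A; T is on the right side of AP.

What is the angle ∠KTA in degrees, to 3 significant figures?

13.4°

K is at the origin; KA runs at -52.9° with length 35.8, so A = 35.8·(cos -52.9°, sin -52.9°) = (21.6, -28.6). ∠KAP = 116.9°, so AP runs at -52.9° + (180° − 116.9°) = 10.2° from the x-axis; with |AP| = 17.3, P = A + 17.3·(cos 10.2°, sin 10.2°) = (38.6, -25.5). The perpendicularity gives PT at right angles to AP; with |PT| = 15.1 on the right of AP, T = P + 15.1·(0.177, -0.984) = (41.3, -40.4). Then cos ∠KTA = TK·TA / (|TK||TA|), giving 13.4°.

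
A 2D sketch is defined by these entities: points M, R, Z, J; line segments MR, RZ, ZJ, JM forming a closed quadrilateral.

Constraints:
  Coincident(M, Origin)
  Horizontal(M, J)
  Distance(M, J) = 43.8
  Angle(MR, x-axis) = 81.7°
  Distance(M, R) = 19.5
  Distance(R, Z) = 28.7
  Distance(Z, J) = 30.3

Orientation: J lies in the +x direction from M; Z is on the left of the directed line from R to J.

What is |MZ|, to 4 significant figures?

40.79

M is at the origin; MJ is horizontal with |MJ| = 43.8 and J in +x, so J = (43.8, 0). MR runs at 81.7° with |MR| = 19.5, so R = (2.815, 19.30). Z is determined by |RZ| = 28.7 and |ZJ| = 30.3 together: it lies at the intersection of circle(R, 28.7) and circle(J, 30.3). With |RJ| = 45.30, the foot of the radical line on RJ is 21.61 from R and the perpendicular offset is √(28.7² − 21.61²) = 18.89. Taking the left-of-RJ solution: Z = (30.41, 27.18).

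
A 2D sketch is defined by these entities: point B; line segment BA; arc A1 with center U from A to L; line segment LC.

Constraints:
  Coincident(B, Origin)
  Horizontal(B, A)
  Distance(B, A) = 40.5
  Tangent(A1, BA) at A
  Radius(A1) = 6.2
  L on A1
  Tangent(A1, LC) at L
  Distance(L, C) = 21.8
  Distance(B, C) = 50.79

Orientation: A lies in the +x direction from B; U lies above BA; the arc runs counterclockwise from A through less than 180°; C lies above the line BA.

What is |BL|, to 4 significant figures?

47.16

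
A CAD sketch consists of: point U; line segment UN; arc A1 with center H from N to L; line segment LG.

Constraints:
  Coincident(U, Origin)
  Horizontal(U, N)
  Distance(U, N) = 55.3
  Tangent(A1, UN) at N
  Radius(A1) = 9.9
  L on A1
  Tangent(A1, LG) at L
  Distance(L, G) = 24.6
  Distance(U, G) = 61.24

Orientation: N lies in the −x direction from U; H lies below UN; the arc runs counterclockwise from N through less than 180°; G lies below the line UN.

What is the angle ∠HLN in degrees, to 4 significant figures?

27.92°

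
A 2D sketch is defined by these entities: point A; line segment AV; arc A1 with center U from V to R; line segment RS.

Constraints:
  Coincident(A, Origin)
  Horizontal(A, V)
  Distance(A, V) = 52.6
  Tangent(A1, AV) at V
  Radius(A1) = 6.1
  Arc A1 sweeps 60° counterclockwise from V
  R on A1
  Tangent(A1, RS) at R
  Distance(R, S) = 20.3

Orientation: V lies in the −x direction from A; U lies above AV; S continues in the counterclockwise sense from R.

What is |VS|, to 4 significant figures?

25.76

On A1, V sits at bearing -90° from U; a 60° counterclockwise sweep puts R at bearing -30°, so R = U + 6.1·(cos -30°, sin -30°) = (-47.32, 3.050). The tangent condition forces UR to be normal to RS, so RS runs along (−sin -30°, cos -30°); with |RS| = 20.3, S = (-37.17, 20.63). Then |VS| = |S − V| = 25.76.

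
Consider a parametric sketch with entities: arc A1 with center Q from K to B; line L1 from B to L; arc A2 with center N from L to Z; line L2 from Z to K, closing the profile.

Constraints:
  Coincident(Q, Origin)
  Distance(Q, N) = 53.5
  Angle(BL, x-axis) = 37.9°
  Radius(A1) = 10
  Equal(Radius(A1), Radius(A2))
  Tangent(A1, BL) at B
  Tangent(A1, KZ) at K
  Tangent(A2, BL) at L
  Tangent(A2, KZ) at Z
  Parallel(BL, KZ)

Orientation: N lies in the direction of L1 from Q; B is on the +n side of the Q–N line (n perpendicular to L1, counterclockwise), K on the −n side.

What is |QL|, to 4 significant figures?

54.43

Tangency of A1 to both parallel lines with radius 10.0 puts B and K at Q ± 10.0·n: B = (-6.143, 7.891), K = (6.143, -7.891). Equal radii place L and Z the same way about N: L = N + 10.0·n = (36.07, 40.76), Z = N − 10.0·n = (48.36, 24.97). Then |QL| = |L − Q| = 54.43.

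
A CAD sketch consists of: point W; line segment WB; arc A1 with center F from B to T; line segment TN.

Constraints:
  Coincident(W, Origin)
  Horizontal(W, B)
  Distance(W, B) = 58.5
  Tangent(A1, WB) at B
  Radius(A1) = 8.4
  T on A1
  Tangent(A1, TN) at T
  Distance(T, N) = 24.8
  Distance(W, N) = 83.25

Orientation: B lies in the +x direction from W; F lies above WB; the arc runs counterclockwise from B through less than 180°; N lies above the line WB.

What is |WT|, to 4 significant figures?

65.40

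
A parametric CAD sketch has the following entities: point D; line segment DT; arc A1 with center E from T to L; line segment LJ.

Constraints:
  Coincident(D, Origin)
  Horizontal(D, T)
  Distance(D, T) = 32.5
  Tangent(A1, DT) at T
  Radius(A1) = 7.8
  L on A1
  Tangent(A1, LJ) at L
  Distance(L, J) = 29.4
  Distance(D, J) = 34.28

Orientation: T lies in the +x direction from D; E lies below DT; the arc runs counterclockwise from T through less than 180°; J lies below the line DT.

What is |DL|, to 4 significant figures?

25.79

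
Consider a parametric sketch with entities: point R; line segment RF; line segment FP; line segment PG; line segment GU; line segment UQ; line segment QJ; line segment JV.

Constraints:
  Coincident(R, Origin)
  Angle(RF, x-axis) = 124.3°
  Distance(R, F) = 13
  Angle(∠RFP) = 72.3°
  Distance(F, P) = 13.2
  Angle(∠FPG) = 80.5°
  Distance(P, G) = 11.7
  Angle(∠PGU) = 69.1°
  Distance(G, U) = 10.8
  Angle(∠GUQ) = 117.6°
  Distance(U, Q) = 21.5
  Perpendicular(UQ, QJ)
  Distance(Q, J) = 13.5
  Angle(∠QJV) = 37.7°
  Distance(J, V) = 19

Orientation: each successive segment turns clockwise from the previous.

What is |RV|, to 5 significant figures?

16.538

R is at the origin; RF runs at 124.3° with length 13.0, so F = (-7.3258, 10.739). ∠RFP = 72.3° gives FP at 16.600° from the x-axis; with |FP| = 13.2, P = (5.3240, 14.510). ∠FPG = 80.5° gives PG at -82.900° from the x-axis; with |PG| = 11.7, G = (6.7702, 2.9001). ∠PGU = 69.1° gives GU at 166.20° from the x-axis; with |GU| = 10.8, U = (-3.7181, 5.4762). ∠GUQ = 117.6° gives UQ at 103.80° from the x-axis; with |UQ| = 21.5, Q = (-8.8466, 26.356). The perpendicularity gives QJ at right angles to UQ, so QJ runs at 13.800°; with |QJ| = 13.5, J = (4.2637, 29.576). ∠QJV = 37.7° gives JV at -128.50° from the x-axis; with |JV| = 19.0, V = (-7.5640, 14.706). Then |RV| = |V − R| = 16.538.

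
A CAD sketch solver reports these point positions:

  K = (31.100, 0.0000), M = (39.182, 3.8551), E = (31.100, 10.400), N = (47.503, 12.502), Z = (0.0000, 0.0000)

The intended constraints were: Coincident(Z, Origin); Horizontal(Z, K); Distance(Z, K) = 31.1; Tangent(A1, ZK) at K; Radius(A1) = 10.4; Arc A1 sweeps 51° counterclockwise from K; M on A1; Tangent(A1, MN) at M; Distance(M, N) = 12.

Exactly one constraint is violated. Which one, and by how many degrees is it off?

Tangent(A1, MN) at M — off by 4.90°.

Z = (0.00, 0.00) ✓; Z.y = 0.00, K.y = 0.00 ✓; |ZK| = 31.10 ✓; ∠(EK, KZ) = 90.00° ✓; |EK| = 10.40 ✓; bearing(E→M) − bearing(E→K) = 51.00° ✓; |EM| = 10.40 ✓; ∠(EM, MN) = 94.90° ✗; |MN| = 12.00 ✓.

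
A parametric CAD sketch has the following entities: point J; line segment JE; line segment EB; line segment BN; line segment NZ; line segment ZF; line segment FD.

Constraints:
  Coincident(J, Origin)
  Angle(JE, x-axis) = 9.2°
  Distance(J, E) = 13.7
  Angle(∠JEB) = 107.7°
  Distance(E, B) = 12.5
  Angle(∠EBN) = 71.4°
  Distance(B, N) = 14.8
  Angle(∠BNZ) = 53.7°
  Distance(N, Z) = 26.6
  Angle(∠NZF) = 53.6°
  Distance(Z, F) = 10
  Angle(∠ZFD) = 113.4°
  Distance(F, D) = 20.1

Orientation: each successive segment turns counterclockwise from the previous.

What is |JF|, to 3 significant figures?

21.6

J is at the origin; JE runs at 9.2° with length 13.7, so E = (13.5, 2.19). ∠JEB = 107.7° gives EB at 81.5° from the x-axis; with |EB| = 12.5, B = (15.4, 14.6). ∠EBN = 71.4° gives BN at -170° from the x-axis; with |BN| = 14.8, N = (0.801, 12.0). ∠BNZ = 53.7° gives NZ at -43.6° from the x-axis; with |NZ| = 26.6, Z = (20.1, -6.39). ∠NZF = 53.6° gives ZF at 82.8° from the x-axis; with |ZF| = 10.0, F = (21.3, 3.53). Then |JF| = |F − J| = 21.6.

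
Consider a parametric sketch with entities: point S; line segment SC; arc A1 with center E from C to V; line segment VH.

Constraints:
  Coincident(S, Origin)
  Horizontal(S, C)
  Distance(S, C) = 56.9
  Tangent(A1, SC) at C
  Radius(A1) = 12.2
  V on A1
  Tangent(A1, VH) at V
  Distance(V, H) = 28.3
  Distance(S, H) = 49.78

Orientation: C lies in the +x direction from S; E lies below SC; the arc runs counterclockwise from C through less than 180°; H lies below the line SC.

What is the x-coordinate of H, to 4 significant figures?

35.76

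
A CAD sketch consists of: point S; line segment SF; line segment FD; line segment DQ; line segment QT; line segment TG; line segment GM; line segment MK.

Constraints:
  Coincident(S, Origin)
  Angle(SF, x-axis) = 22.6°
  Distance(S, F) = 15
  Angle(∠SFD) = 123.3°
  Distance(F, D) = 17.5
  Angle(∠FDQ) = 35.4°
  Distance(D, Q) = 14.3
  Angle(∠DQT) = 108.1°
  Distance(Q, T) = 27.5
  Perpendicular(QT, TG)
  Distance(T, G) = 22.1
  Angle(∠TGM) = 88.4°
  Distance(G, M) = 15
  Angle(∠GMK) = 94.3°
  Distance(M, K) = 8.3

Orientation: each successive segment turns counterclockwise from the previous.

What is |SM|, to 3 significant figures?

33.7

S is at the origin; SF runs at 22.6° with length 15.0, so F = (13.8, 5.76). ∠SFD = 123.3° gives FD at 79.3° from the x-axis; with |FD| = 17.5, D = (17.1, 23.0). ∠FDQ = 35.4° gives DQ at -136° from the x-axis; with |DQ| = 14.3, Q = (6.79, 13.0). ∠DQT = 108.1° gives QT at -64.2° from the x-axis; with |QT| = 27.5, T = (18.8, -11.7). QT ⟂ TG, so TG runs at 25.8°; with |TG| = 22.1, G = (38.7, -2.10). ∠TGM = 88.4° gives GM at 117° from the x-axis; with |GM| = 15.0, M = (31.8, 11.2). Then |SM| = |M − S| = 33.7.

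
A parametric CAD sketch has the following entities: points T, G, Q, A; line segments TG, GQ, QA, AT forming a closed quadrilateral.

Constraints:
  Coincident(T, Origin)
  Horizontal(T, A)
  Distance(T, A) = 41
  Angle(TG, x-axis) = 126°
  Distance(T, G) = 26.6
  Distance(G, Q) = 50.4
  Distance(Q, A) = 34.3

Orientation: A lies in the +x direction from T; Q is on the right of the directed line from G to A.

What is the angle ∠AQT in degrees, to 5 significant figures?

87.804°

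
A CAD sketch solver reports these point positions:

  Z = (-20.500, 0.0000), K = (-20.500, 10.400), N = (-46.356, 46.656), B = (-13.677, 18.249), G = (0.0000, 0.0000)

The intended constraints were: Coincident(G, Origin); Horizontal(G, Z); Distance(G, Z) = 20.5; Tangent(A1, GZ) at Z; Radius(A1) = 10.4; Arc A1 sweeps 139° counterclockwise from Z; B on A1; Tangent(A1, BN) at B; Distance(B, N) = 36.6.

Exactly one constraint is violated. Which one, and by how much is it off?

Distance(B, N) = 36.6 — off by 6.70.

G = (0.00, 0.00) ✓; G.y = 0.00, Z.y = 0.00 ✓; |GZ| = 20.50 ✓; ∠(KZ, ZG) = 90.00° ✓; |KZ| = 10.40 ✓; bearing(K→B) − bearing(K→Z) = 139.0° ✓; |KB| = 10.40 ✓; ∠(KB, BN) = 90.00° ✓; |BN| = 43.30 ✗.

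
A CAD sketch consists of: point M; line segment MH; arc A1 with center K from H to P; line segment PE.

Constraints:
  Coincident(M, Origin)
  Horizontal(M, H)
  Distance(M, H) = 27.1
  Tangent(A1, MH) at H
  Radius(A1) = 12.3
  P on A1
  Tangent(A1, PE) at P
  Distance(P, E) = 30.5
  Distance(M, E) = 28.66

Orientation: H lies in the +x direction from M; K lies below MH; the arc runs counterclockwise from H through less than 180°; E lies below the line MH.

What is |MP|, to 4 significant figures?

18.06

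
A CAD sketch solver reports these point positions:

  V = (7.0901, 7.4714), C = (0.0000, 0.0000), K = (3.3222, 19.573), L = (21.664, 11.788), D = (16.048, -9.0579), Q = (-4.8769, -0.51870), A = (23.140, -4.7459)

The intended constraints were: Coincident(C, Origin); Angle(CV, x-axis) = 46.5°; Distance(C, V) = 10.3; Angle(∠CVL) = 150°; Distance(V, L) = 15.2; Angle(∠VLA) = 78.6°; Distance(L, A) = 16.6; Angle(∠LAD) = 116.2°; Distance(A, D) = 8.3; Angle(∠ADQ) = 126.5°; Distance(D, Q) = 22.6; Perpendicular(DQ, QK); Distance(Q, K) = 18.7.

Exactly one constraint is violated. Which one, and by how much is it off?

Distance(Q, K) = 18.7 — off by 3.00.

C = (0.00, 0.00) ✓; CV at 46.50° ✓; |CV| = 10.30 ✓; ∠CVL = 150.0° ✓; |VL| = 15.20 ✓; ∠VLA = 78.60° ✓; |LA| = 16.60 ✓; ∠LAD = 116.2° ✓; |AD| = 8.300 ✓; ∠ADQ = 126.5° ✓; |DQ| = 22.60 ✓; ∠(DQ, QK) = 90.00° ✓; |QK| = 21.70 ✗.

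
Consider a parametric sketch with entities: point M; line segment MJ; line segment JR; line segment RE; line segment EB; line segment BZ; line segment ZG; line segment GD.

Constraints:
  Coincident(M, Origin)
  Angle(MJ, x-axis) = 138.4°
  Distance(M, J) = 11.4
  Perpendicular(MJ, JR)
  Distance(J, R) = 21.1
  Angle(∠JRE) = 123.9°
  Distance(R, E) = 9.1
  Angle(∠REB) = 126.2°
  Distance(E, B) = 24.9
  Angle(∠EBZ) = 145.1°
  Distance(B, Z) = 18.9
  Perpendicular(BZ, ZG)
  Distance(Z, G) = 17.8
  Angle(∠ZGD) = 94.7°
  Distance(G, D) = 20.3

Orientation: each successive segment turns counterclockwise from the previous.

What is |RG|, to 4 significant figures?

39.92

M is at the origin; MJ runs at 138.4° with length 11.4, so J = (-8.525, 7.569). The perpendicularity gives JR at right angles to MJ, so JR runs at -131.6°; with |JR| = 21.1, R = (-22.53, -8.210). ∠JRE = 123.9° gives RE at -75.50° from the x-axis; with |RE| = 9.1, E = (-20.26, -17.02). ∠REB = 126.2° gives EB at -21.70° from the x-axis; with |EB| = 24.9, B = (2.880, -26.23). ∠EBZ = 145.1° gives BZ at 13.20° from the x-axis; with |BZ| = 18.9, Z = (21.28, -21.91). BZ ⟂ ZG, so ZG runs at 103.2°; with |ZG| = 17.8, G = (17.22, -4.581). Then |RG| = |G − R| = 39.92.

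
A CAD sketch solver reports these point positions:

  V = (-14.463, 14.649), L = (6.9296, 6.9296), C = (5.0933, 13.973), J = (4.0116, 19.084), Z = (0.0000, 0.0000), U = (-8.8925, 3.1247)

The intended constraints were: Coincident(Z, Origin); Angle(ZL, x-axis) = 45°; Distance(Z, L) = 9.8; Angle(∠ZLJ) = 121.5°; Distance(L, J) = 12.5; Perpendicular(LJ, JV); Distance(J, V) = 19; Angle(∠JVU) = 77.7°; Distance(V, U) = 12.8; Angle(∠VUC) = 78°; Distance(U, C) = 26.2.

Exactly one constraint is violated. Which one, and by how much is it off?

Distance(U, C) = 26.2 — off by 8.50.

Z = (0.00, 0.00) ✓; ZL at 45.00° ✓; |ZL| = 9.800 ✓; ∠ZLJ = 121.5° ✓; |LJ| = 12.50 ✓; ∠(LJ, JV) = 90.00° ✓; |JV| = 19.00 ✓; ∠JVU = 77.70° ✓; |VU| = 12.80 ✓; ∠VUC = 78.00° ✓; |UC| = 17.70 ✗.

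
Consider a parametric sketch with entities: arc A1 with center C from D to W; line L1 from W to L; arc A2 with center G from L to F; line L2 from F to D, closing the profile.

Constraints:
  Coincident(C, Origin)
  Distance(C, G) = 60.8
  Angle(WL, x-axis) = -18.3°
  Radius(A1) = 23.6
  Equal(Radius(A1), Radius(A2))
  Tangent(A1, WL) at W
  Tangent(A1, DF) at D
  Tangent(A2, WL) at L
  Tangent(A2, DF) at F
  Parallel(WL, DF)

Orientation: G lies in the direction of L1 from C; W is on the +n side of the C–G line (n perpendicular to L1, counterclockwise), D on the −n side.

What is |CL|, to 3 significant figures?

65.2

The slot axis is L1's direction at -18.3°, so u = (cos -18.3°, sin -18.3°) = (0.949, -0.314) and n = (−sin -18.3°, cos -18.3°) = (0.314, 0.949). C is at the origin and G lies 60.8 along u from C, so G = 60.8·u = (57.7, -19.1). Tangency of A1 to both parallel lines with radius 23.6 puts W and D at C ± 23.6·n: W = (7.41, 22.4), D = (-7.41, -22.4). Equal radii place L and F the same way about G: L = G + 23.6·n = (65.1, 3.32), F = G − 23.6·n = (50.3, -41.5). Then |CL| = |L − C| = 65.2.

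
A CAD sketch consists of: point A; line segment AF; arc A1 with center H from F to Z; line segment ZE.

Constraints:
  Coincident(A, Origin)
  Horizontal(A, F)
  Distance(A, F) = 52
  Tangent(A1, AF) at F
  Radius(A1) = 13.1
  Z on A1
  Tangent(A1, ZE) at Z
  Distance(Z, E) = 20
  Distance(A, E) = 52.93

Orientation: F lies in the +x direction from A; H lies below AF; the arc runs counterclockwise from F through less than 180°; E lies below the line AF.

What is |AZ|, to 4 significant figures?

41.42

A is at the origin; AF is horizontal with |AF| = 52.0 and F on the +x side, so F = (52.00, 0.000). A1 meets AF tangentially, so HF is at right angles to AF, so H = F + (0, -13.1) = (52.00, -13.10). Since HZ ⟂ ZE (tangency), |HE| = √(13.1² + 20.0²) = 23.91 regardless of where Z sits on A1. So E lies on both circle(A, 52.93) and circle(H, 23.91); the below-AF intersection is E = (40.51, -34.07). Z is the foot of the tangent from E: Z = (38.94, -14.13).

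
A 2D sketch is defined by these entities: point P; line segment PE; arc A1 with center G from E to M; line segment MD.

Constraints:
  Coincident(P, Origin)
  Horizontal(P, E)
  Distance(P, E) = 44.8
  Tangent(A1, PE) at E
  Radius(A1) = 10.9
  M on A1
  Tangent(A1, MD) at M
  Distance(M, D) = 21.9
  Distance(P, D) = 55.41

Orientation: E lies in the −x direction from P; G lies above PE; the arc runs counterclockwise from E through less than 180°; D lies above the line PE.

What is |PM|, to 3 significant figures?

37.7

P is at the origin; PE is horizontal with |PE| = 44.8 and E on the −x side, so E = (-44.8, 0.00). A1 meets PE tangentially, so GE is at right angles to PE, so G = E + (0, 10.9) = (-44.8, 10.9). Since GM ⟂ MD (tangency), |GD| = √(10.9² + 21.9²) = 24.5 regardless of where M sits on A1. So D lies on both circle(P, 55.41) and circle(G, 24.5); the above-PE intersection is D = (-42.7, 35.3). M is the foot of the tangent from D: M = (-34.7, 14.9).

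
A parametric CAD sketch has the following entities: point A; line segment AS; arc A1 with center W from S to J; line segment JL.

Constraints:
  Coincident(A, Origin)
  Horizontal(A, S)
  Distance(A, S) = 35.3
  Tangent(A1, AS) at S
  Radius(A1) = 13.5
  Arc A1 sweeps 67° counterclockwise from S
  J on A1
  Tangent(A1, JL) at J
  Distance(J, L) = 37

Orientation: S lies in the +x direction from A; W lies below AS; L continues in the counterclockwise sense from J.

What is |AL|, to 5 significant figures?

43.113

A is at the origin; AS is horizontal with |AS| = 35.3 and S on the +x side, so S = (35.300, 0.0000). The tangent condition forces WS to be normal to AS, so W = S + (0, -13.5) = (35.300, -13.500). On A1, S sits at bearing 90° from W; a 67° counterclockwise sweep puts J at bearing 157°, so J = W + 13.5·(cos 157°, sin 157°) = (22.873, -8.2251). Since A1 is tangent to JL there, WJ ⟂ JL, so JL runs along (−sin 157°, cos 157°); with |JL| = 37.0, L = (8.4161, -42.284). Then |AL| = |L − A| = 43.113.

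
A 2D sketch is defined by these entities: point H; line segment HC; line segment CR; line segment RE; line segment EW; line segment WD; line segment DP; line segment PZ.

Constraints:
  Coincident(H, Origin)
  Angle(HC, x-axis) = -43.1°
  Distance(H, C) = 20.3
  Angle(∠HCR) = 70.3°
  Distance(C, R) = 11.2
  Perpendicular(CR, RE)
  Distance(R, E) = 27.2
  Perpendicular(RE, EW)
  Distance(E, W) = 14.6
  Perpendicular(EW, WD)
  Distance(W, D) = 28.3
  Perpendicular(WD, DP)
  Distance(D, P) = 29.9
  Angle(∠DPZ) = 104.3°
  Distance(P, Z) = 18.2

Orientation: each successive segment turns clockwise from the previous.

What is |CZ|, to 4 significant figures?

35.13

H is at the origin; HC runs at -43.1° with length 20.3, so C = (14.82, -13.87). ∠HCR = 70.3° gives CR at -152.8° from the x-axis; with |CR| = 11.2, R = (4.861, -18.99). The perpendicularity gives RE at right angles to CR, so RE runs at 117.2°; with |RE| = 27.2, E = (-7.572, 5.202). The perpendicularity gives EW at right angles to RE, so EW runs at 27.20°; with |EW| = 14.6, W = (5.413, 11.88). EW ⟂ WD, so WD runs at -62.80°; with |WD| = 28.3, D = (18.35, -13.29). The perpendicularity gives DP at right angles to WD, so DP runs at -152.8°; with |DP| = 29.9, P = (-8.244, -26.96). ∠DPZ = 104.3° gives PZ at 131.5° from the x-axis; with |PZ| = 18.2, Z = (-20.30, -13.33). Then |CZ| = |Z − C| = 35.13.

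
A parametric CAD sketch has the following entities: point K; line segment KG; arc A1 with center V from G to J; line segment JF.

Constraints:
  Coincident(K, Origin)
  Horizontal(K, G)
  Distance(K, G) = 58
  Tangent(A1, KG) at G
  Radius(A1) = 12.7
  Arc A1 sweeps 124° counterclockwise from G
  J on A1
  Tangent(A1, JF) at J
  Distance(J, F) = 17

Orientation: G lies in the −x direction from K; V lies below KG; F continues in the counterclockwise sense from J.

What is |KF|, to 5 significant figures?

68.063

On A1, G sits at bearing 90° from V; a 124° counterclockwise sweep puts J at bearing 214°, so J = V + 12.7·(cos 214°, sin 214°) = (-68.529, -19.802). Since A1 is tangent to JF there, VJ ⟂ JF, so JF runs along (−sin 214°, cos 214°); with |JF| = 17.0, F = (-59.022, -33.895). Then |KF| = |F − K| = 68.063.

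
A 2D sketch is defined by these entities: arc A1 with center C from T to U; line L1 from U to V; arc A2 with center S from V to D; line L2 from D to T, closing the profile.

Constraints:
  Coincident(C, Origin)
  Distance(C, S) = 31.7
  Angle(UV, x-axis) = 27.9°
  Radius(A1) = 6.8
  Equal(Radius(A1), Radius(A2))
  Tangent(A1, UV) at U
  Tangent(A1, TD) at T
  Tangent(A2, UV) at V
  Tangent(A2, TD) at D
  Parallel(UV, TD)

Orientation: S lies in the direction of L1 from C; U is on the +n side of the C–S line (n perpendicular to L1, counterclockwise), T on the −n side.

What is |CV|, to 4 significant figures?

32.42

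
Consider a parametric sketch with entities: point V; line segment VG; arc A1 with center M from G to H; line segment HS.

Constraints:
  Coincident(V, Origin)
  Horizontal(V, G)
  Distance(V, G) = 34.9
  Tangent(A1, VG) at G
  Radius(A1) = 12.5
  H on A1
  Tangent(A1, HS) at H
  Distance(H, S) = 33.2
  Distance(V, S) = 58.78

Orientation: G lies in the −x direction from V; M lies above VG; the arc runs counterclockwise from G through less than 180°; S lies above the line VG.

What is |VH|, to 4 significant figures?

28.44

Checks: V.y = 0.00, G.y = 0.00 ✓; |MH| = 12.50 ✓; ∠(MH, HS) = 90.00° ✓; |HS| = 33.20 ✓; |VS| = 58.78 ✓.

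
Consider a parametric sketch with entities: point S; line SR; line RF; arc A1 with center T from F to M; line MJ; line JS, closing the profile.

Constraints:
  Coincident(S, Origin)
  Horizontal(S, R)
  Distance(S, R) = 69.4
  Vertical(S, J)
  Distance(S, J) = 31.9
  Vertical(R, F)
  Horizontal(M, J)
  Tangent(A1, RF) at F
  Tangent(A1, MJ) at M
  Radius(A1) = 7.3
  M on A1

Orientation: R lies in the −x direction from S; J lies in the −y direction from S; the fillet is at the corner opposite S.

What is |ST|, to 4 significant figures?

66.79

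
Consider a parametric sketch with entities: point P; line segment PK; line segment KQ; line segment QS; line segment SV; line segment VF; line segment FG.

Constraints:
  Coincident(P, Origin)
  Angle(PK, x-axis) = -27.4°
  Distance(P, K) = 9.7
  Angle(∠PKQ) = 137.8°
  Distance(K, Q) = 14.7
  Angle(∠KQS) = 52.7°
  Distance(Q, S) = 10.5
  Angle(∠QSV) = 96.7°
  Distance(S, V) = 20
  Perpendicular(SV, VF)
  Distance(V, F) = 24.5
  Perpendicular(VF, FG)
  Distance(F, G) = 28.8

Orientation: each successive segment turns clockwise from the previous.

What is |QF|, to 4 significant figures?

25.47

P is at the origin; PK runs at -27.4° with length 9.7, so K = (8.612, -4.464). ∠PKQ = 137.8° gives KQ at -69.60° from the x-axis; with |KQ| = 14.7, Q = (13.74, -18.24). ∠KQS = 52.7° gives QS at 163.1° from the x-axis; with |QS| = 10.5, S = (3.689, -15.19). ∠QSV = 96.7° gives SV at 79.80° from the x-axis; with |SV| = 20.0, V = (7.231, 4.494). SV ⟂ VF, so VF runs at -10.20°; with |VF| = 24.5, F = (31.34, 0.1557). Then |QF| = |F − Q| = 25.47.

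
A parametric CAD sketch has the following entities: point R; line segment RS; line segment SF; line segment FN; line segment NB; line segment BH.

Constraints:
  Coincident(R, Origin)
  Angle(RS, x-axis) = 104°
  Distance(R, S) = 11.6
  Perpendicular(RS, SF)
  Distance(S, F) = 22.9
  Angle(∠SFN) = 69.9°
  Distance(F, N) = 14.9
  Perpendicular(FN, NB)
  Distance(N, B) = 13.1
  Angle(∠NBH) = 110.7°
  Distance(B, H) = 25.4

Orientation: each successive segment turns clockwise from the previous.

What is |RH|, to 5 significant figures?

27.997

The perpendicularity gives NB at right angles to FN, so NB runs at 173.90°; with |NB| = 13.1, B = (4.8043, 3.3719). ∠NBH = 110.7° gives BH at 104.60° from the x-axis; with |BH| = 25.4, H = (-1.5982, 27.952). Then |RH| = |H − R| = 27.997.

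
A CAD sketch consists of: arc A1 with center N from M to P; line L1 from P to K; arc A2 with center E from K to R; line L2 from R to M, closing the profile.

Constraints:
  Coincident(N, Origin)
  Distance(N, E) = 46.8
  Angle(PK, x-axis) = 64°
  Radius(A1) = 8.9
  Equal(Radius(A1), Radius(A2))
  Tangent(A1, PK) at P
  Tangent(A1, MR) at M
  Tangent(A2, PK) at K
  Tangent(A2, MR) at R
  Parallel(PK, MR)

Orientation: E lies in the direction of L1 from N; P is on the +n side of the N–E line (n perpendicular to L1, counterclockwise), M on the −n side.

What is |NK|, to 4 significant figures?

47.64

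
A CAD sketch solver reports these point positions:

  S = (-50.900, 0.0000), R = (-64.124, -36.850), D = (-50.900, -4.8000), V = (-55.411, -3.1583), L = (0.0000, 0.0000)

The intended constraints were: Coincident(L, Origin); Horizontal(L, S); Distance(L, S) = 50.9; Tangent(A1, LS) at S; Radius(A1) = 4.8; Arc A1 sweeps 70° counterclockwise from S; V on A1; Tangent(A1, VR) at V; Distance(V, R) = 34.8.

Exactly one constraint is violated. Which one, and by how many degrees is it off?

Tangent(A1, VR) at V — off by 5.50°.

L = (0.00, 0.00) ✓; L.y = 0.00, S.y = 0.00 ✓; |LS| = 50.90 ✓; ∠(DS, SL) = 90.00° ✓; |DS| = 4.800 ✓; bearing(D→V) − bearing(D→S) = 70.00° ✓; |DV| = 4.800 ✓; ∠(DV, VR) = 84.50° ✗; |VR| = 34.80 ✓.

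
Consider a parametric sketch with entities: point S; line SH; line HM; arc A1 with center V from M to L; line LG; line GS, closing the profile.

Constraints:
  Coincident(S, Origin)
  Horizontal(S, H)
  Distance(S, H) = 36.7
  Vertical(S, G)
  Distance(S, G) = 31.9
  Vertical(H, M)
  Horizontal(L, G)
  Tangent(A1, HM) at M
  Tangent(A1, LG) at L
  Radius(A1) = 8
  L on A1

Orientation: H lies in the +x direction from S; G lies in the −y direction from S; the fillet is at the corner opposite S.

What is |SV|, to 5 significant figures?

37.348

S is at the origin; SH is horizontal with |SH| = 36.7 and H on the +x side, so H = (36.700, 0.0000). S and G share the same x with |SG| = 31.9 and G on the −y side, so G = (0.0000, -31.900). The virtual corner opposite S is at (36.700, -31.900). A1 meets HM tangentially, so VM is at right angles to HM and the tangent condition forces VL to be normal to LG, with radius 8.0, so the center V sits 8.0 in from both sides at V = (28.700, -23.900). Then |SV| = |V − S| = 37.348.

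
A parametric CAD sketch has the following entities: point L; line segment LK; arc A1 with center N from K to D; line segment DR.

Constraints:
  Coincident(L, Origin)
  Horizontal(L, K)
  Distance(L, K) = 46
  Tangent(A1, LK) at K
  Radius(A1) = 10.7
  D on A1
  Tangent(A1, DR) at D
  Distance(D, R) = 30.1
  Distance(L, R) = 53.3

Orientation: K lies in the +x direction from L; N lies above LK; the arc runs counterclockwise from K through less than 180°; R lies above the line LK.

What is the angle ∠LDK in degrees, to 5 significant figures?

47.185°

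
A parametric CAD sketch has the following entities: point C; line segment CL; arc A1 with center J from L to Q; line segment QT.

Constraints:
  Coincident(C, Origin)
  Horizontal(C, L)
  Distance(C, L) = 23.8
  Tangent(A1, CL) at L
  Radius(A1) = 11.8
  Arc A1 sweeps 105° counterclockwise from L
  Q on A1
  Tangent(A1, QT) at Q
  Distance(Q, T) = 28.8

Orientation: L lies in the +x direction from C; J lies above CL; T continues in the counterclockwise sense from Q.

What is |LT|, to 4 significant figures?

42.85

C is at the origin; CL is horizontal with |CL| = 23.8 and L on the +x side, so L = (23.80, 0.000). The tangent condition forces JL to be normal to CL, so J = L + (0, 11.8) = (23.80, 11.80). On A1, L sits at bearing -90° from J; a 105° counterclockwise sweep puts Q at bearing 15°, so Q = J + 11.8·(cos 15°, sin 15°) = (35.20, 14.85). The tangent condition forces JQ to be normal to QT, so QT runs along (−sin 15°, cos 15°); with |QT| = 28.8, T = (27.74, 42.67). Then |LT| = |T − L| = 42.85.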